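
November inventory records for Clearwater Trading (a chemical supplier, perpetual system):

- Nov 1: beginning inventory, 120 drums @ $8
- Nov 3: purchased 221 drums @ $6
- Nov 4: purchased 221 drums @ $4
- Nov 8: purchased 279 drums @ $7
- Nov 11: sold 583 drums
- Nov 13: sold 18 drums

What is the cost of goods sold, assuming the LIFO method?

Nov 11, 583 sold [LIFO — newest first]: 279 @ $7 + 221 @ $4 + 83 @ $6 = $3,335
Nov 13, 18 sold [LIFO — newest first]: 18 @ $6 = $108
Total COGS = $3,335 + $108 = $3,443
Ending inventory: 120 @ $8 + 120 @ $6 = $1,680

COGS = $3,443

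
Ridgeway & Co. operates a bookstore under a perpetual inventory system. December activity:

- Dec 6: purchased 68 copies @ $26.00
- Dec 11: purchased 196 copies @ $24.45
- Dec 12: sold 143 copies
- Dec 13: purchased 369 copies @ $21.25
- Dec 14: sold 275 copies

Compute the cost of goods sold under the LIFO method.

COGS = $9,340.10

Dec 12, 143 sold [LIFO — newest first]: 143 @ $24.45 = $3,496.35
Dec 14, 275 sold [LIFO — newest first]: 275 @ $21.25 = $5,843.75
Total COGS = $3,496.35 + $5,843.75 = $9,340.10
Ending inventory: 68 @ $26.00 + 53 @ $24.45 + 94 @ $21.25 = $5,061.35
Check: goods available $14,401.45 = COGS $9,340.10 + ending $5,061.35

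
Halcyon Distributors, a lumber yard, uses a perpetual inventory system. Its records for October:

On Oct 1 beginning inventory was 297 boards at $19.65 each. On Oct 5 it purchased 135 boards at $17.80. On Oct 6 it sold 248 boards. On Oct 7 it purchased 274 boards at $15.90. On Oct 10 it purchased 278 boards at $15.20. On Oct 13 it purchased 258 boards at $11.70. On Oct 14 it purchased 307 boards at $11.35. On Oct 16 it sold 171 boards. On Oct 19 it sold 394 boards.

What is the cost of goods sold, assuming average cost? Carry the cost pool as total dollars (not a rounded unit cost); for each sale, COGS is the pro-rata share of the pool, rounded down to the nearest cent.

COGS = $12,805.04

After Oct 1: 297 on hand, pool $5,836.05 (≈ $19.6500 each)
After Oct 5: 432 on hand, pool $8,239.05 (≈ $19.0719 each)
Oct 6, sell 248: 248/432 × $8,239.05 → $4,729.82
After Oct 7: 458 on hand, pool $7,865.83 (≈ $17.1743 each)
After Oct 10: 736 on hand, pool $12,091.43 (≈ $16.4286 each)
After Oct 13: 994 on hand, pool $15,110.03 (≈ $15.2012 each)
After Oct 14: 1301 on hand, pool $18,594.48 (≈ $14.2925 each)
Oct 16, sell 171: 171/1301 × $18,594.48 → $2,444.00
Oct 19, sell 394: 394/1130 × $16,150.48 → $5,631.22
Total COGS = $4,729.82 + $2,444.00 + $5,631.22 = $12,805.04
Ending inventory (cost pool remaining) = $10,519.26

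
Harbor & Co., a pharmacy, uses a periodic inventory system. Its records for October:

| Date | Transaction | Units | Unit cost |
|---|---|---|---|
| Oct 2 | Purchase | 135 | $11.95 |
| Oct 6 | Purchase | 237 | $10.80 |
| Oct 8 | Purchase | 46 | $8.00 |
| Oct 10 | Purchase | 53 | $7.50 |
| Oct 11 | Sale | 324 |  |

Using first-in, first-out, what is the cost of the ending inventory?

Oct 11, 324 sold [FIFO — oldest first]: 135 @ $11.95 + 189 @ $10.80 = $3,654.45
Ending inventory: 48 @ $10.80 + 46 @ $8.00 + 53 @ $7.50 = $1,283.90

Ending inventory = $1,283.90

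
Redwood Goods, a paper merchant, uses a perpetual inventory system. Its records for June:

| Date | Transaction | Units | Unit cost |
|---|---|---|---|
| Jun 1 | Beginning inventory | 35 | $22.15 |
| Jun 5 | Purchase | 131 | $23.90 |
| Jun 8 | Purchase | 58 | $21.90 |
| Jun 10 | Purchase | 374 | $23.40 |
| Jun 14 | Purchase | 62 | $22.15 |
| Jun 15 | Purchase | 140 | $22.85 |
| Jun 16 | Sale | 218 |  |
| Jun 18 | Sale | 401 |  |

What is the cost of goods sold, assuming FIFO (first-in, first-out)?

COGS = $14,393.10

Jun 16, 218 sold [FIFO — oldest first]: 35 @ $22.15 + 131 @ $23.90 + 52 @ $21.90 = $5,044.95
Jun 18, 401 sold [FIFO — oldest first]: 6 @ $21.90 + 374 @ $23.40 + 21 @ $22.15 = $9,348.15
Total COGS = $5,044.95 + $9,348.15 = $14,393.10
Ending inventory: 41 @ $22.15 + 140 @ $22.85 = $4,107.15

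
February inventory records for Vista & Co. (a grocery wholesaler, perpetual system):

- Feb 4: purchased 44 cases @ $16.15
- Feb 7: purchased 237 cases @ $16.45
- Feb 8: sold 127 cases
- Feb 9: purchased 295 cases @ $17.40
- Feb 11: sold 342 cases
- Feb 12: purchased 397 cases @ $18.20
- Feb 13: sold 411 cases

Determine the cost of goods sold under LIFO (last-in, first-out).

COGS = $15,451.00

Feb 8, 127 sold [LIFO — newest first]: 127 @ $16.45 = $2,089.15
Feb 11, 342 sold [LIFO — newest first]: 295 @ $17.40 + 47 @ $16.45 = $5,906.15
Feb 13, 411 sold [LIFO — newest first]: 397 @ $18.20 + 14 @ $16.45 = $7,455.70
Total COGS = $2,089.15 + $5,906.15 + $7,455.70 = $15,451.00
Ending inventory: 44 @ $16.15 + 49 @ $16.45 = $1,516.65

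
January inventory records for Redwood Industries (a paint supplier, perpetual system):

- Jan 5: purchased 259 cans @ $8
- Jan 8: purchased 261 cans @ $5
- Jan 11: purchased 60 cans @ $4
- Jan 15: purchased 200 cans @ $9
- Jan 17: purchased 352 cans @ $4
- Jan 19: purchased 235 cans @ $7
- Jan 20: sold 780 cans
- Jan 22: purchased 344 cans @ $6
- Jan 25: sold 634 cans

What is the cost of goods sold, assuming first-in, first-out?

Jan 20, 780 sold [FIFO — oldest first]: 259 @ $8 + 261 @ $5 + 60 @ $4 + 200 @ $9 = $5,417
Jan 25, 634 sold [FIFO — oldest first]: 352 @ $4 + 235 @ $7 + 47 @ $6 = $3,335
Total COGS = $5,417 + $3,335 = $8,752
Ending inventory: 297 @ $6 = $1,782
Check: goods available $10,534 = COGS $8,752 + ending $1,782

COGS = $8,752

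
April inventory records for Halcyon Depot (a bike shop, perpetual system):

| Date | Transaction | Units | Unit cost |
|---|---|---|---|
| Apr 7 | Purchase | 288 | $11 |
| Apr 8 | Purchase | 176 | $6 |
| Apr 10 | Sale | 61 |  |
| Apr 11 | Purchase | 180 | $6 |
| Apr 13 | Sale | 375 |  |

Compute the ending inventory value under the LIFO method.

Ending inventory = $2,288

Apr 10, 61 sold [LIFO — newest first]: 61 @ $6 = $366
Apr 13, 375 sold [LIFO — newest first]: 180 @ $6 + 115 @ $6 + 80 @ $11 = $2,650
Total COGS = $366 + $2,650 = $3,016
Ending inventory: 208 @ $11 = $2,288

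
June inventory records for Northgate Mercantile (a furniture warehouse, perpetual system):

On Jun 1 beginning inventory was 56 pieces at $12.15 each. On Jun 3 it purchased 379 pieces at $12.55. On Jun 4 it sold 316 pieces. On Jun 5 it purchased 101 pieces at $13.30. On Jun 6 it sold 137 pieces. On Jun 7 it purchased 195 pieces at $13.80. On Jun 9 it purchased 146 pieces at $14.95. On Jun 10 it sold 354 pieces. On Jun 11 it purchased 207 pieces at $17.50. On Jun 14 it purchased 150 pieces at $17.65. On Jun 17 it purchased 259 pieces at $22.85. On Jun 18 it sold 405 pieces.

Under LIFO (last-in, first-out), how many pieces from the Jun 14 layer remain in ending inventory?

4

Jun 4, 316 sold [LIFO — newest first]: 316 @ $12.55 = $3,965.80
Jun 6, 137 sold [LIFO — newest first]: 101 @ $13.30 + 36 @ $12.55 = $1,795.10
Jun 10, 354 sold [LIFO — newest first]: 146 @ $14.95 + 195 @ $13.80 + 13 @ $12.55 = $5,036.85
Jun 18, 405 sold [LIFO — newest first]: 259 @ $22.85 + 146 @ $17.65 = $8,495.05
Total COGS = $3,965.80 + $1,795.10 + $5,036.85 + $8,495.05 = $19,292.80
Ending inventory: 56 @ $12.15 + 14 @ $12.55 + 207 @ $17.50 + 4 @ $17.65 = $4,549.20
Check: goods available $23,842.00 = COGS $19,292.80 + ending $4,549.20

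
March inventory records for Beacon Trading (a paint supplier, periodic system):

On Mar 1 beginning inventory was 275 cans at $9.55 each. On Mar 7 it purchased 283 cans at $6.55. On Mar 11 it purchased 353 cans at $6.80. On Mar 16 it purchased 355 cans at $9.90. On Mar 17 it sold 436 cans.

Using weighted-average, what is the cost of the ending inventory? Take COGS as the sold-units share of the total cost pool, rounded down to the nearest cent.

Mar 17, sell 436: 436/1266 × $10,394.80 → $3,579.88
Ending inventory (cost pool remaining) = $6,814.92

Ending inventory = $6,814.92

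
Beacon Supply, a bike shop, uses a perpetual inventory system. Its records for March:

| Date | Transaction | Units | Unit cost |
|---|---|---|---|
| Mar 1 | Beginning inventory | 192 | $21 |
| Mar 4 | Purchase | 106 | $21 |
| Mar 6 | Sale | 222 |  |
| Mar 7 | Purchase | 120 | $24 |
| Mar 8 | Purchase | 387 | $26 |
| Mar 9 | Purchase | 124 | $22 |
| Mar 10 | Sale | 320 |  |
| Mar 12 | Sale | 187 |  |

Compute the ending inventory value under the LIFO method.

Ending inventory = $4,580

Mar 6, 222 sold [LIFO — newest first]: 106 @ $21 + 116 @ $21 = $4,662
Mar 10, 320 sold [LIFO — newest first]: 124 @ $22 + 196 @ $26 = $7,824
Mar 12, 187 sold [LIFO — newest first]: 187 @ $26 = $4,862
Total COGS = $4,662 + $7,824 + $4,862 = $17,348
Ending inventory: 76 @ $21 + 120 @ $24 + 4 @ $26 = $4,580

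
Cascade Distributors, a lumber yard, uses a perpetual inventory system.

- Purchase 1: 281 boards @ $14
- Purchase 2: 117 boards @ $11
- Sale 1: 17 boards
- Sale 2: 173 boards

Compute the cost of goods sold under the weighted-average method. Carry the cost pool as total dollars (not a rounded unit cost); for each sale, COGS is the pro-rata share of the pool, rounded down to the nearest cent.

After Purchase 1: 281 on hand, pool $3,934.00 (≈ $14.0000 each)
After Purchase 2: 398 on hand, pool $5,221.00 (≈ $13.1181 each)
Sale 1, sell 17: 17/398 × $5,221.00 → $223.00
Sale 2, sell 173: 173/381 × $4,998.00 → $2,269.43
Total COGS = $223.00 + $2,269.43 = $2,492.43
Ending inventory (cost pool remaining) = $2,728.57
Check: goods available $5,221.00 = COGS $2,492.43 + ending $2,728.57

COGS = $2,492.43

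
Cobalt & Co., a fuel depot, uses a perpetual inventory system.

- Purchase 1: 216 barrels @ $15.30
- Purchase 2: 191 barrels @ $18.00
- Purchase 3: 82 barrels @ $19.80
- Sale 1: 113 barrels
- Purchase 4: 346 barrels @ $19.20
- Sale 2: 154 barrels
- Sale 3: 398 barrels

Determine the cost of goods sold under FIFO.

Sale 1 (113) [FIFO — oldest first]: 113 @ $15.30 = $1,728.90
Sale 2 (154) [FIFO — oldest first]: 103 @ $15.30 + 51 @ $18.00 = $2,493.90
Sale 3 (398) [FIFO — oldest first]: 140 @ $18.00 + 82 @ $19.80 + 176 @ $19.20 = $7,522.80
Total COGS = $1,728.90 + $2,493.90 + $7,522.80 = $11,745.60
Ending inventory: 170 @ $19.20 = $3,264.00
Check: goods available $15,009.60 = COGS $11,745.60 + ending $3,264.00

COGS = $11,745.60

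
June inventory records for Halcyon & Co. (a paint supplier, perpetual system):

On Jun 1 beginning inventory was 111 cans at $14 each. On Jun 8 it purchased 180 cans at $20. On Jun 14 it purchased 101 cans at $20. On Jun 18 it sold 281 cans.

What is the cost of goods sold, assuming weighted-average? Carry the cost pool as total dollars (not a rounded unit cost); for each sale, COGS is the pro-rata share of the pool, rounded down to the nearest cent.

COGS = $5,142.58

After Jun 1: 111 on hand, pool $1,554.00 (≈ $14.0000 each)
After Jun 8: 291 on hand, pool $5,154.00 (≈ $17.7113 each)
After Jun 14: 392 on hand, pool $7,174.00 (≈ $18.3010 each)
Jun 18, sell 281: 281/392 × $7,174.00 → $5,142.58
Ending inventory (cost pool remaining) = $2,031.42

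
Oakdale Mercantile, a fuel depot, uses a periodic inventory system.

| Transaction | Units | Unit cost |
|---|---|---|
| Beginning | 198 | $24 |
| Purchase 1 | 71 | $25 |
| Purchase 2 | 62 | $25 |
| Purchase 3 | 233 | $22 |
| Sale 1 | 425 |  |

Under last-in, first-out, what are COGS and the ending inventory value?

COGS = $9,867; ending inventory = $3,336

Sale 1 (425) [LIFO — newest first]: 233 @ $22 + 62 @ $25 + 71 @ $25 + 59 @ $24 = $9,867
Ending inventory: 139 @ $24 = $3,336
Check: goods available $13,203 = COGS $9,867 + ending $3,336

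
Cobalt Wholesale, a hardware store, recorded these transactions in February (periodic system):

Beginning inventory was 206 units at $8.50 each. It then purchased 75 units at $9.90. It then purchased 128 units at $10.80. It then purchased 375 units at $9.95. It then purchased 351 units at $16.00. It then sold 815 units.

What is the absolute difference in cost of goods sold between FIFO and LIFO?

FIFO COGS: 206 @ $8.50 + 75 @ $9.90 + 128 @ $10.80 + 375 @ $9.95 + 31 @ $16.00 = $8,103.15
LIFO COGS: 351 @ $16.00 + 375 @ $9.95 + 89 @ $10.80 = $10,308.45
Difference = |$8,103.15 − $10,308.45| = $2,205.30

$2,205.30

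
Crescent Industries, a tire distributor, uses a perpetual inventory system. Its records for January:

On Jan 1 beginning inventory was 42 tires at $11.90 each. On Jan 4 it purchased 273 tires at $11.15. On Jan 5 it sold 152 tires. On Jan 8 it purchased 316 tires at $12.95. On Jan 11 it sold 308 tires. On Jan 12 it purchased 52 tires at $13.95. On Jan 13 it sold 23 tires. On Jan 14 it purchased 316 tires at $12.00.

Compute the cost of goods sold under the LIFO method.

Jan 5, 152 sold [LIFO — newest first]: 152 @ $11.15 = $1,694.80
Jan 11, 308 sold [LIFO — newest first]: 308 @ $12.95 = $3,988.60
Jan 13, 23 sold [LIFO — newest first]: 23 @ $13.95 = $320.85
Total COGS = $1,694.80 + $3,988.60 + $320.85 = $6,004.25
Ending inventory: 42 @ $11.90 + 121 @ $11.15 + 8 @ $12.95 + 29 @ $13.95 + 316 @ $12.00 = $6,149.10

COGS = $6,004.25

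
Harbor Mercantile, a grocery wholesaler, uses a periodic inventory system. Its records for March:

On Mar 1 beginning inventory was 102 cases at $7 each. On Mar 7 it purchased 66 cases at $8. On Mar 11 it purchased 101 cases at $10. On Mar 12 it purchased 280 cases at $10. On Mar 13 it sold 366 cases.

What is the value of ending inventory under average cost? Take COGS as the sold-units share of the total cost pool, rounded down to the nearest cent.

Ending inventory = $1,684.00

Mar 13, sell 366: 366/549 × $5,052.00 → $3,368.00
Ending inventory (cost pool remaining) = $1,684.00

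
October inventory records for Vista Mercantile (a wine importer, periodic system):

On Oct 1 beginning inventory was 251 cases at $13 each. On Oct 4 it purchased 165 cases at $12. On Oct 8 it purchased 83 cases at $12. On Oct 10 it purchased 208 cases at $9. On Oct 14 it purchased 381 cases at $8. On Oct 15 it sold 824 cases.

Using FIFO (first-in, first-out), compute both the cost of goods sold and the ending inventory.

Oct 15, 824 sold [FIFO — oldest first]: 251 @ $13 + 165 @ $12 + 83 @ $12 + 208 @ $9 + 117 @ $8 = $9,047
Ending inventory: 264 @ $8 = $2,112
Check: goods available $11,159 = COGS $9,047 + ending $2,112

COGS = $9,047; ending inventory = $2,112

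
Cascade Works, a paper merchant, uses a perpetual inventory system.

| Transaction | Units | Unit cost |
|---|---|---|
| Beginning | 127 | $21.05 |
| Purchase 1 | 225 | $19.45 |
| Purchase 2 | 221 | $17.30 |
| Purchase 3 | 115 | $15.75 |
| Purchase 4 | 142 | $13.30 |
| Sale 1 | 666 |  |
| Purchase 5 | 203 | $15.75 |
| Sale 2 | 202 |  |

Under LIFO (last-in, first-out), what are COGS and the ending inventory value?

Sale 1 (666) [LIFO — newest first]: 142 @ $13.30 + 115 @ $15.75 + 221 @ $17.30 + 188 @ $19.45 = $11,179.75
Sale 2 (202) [LIFO — newest first]: 202 @ $15.75 = $3,181.50
Total COGS = $11,179.75 + $3,181.50 = $14,361.25
Ending inventory: 127 @ $21.05 + 37 @ $19.45 + 1 @ $15.75 = $3,408.75

COGS = $14,361.25; ending inventory = $3,408.75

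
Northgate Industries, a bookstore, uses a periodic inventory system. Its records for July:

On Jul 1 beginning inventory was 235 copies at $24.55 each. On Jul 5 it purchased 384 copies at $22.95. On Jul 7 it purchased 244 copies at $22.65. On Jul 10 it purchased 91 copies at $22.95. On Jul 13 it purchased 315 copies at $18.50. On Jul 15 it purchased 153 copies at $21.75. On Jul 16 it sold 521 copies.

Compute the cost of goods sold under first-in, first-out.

Jul 16, 521 sold [FIFO — oldest first]: 235 @ $24.55 + 286 @ $22.95 = $12,332.95
Ending inventory: 98 @ $22.95 + 244 @ $22.65 + 91 @ $22.95 + 315 @ $18.50 + 153 @ $21.75 = $19,019.40

COGS = $12,332.95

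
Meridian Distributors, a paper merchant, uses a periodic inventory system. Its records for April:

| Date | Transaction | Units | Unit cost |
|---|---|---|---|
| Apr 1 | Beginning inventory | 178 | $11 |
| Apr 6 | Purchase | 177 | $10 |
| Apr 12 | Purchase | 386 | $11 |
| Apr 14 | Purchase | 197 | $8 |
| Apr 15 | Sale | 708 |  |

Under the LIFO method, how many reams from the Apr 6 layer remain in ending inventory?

Apr 15, 708 sold [LIFO — newest first]: 197 @ $8 + 386 @ $11 + 125 @ $10 = $7,072
Ending inventory: 178 @ $11 + 52 @ $10 = $2,478

52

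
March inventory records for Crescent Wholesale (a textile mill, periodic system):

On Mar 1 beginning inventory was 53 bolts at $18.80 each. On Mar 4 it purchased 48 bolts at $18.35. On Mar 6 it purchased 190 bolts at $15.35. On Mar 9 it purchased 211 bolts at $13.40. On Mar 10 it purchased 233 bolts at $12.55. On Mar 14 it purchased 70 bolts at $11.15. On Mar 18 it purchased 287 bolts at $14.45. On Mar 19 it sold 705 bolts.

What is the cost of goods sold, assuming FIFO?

COGS = $10,168.75

Mar 19, 705 sold [FIFO — oldest first]: 53 @ $18.80 + 48 @ $18.35 + 190 @ $15.35 + 211 @ $13.40 + 203 @ $12.55 = $10,168.75
Ending inventory: 30 @ $12.55 + 70 @ $11.15 + 287 @ $14.45 = $5,304.15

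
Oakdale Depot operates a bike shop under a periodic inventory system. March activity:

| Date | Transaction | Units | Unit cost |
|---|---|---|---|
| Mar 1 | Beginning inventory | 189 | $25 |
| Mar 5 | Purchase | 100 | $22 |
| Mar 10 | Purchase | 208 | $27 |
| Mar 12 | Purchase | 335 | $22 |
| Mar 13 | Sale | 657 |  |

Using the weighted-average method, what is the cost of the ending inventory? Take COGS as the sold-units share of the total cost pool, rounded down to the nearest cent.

Mar 13, sell 657: 657/832 × $19,911.00 → $15,722.98
Ending inventory (cost pool remaining) = $4,188.02
Check: goods available $19,911.00 = COGS $15,722.98 + ending $4,188.02

Ending inventory = $4,188.02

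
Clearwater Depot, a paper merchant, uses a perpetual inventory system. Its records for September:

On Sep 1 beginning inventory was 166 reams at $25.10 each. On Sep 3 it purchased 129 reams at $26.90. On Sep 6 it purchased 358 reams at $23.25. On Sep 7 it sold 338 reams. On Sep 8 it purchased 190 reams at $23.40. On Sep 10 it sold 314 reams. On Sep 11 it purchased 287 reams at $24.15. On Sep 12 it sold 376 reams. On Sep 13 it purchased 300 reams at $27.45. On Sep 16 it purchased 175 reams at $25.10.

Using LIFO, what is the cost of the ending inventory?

Ending inventory = $15,187.70

Sep 7, 338 sold [LIFO — newest first]: 338 @ $23.25 = $7,858.50
Sep 10, 314 sold [LIFO — newest first]: 190 @ $23.40 + 20 @ $23.25 + 104 @ $26.90 = $7,708.60
Sep 12, 376 sold [LIFO — newest first]: 287 @ $24.15 + 25 @ $26.90 + 64 @ $25.10 = $9,209.95
Total COGS = $7,858.50 + $7,708.60 + $9,209.95 = $24,777.05
Ending inventory: 102 @ $25.10 + 300 @ $27.45 + 175 @ $25.10 = $15,187.70
Check: goods available $39,964.75 = COGS $24,777.05 + ending $15,187.70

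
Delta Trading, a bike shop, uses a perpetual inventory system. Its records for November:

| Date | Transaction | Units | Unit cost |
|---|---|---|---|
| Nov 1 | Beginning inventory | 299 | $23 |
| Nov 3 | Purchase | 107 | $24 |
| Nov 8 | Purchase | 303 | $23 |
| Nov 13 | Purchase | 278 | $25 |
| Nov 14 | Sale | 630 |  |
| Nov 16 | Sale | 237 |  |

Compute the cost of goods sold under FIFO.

Nov 14, 630 sold [FIFO — oldest first]: 299 @ $23 + 107 @ $24 + 224 @ $23 = $14,597
Nov 16, 237 sold [FIFO — oldest first]: 79 @ $23 + 158 @ $25 = $5,767
Total COGS = $14,597 + $5,767 = $20,364
Ending inventory: 120 @ $25 = $3,000

COGS = $20,364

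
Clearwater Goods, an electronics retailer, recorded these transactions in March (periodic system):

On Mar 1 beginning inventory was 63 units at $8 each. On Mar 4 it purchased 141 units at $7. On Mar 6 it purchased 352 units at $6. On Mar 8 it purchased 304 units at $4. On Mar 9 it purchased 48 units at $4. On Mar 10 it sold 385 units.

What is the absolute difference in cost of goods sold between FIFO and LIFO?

FIFO COGS: 63 @ $8 + 141 @ $7 + 181 @ $6 = $2,577
LIFO COGS: 48 @ $4 + 304 @ $4 + 33 @ $6 = $1,606
Difference = |$2,577 − $1,606| = $971

$971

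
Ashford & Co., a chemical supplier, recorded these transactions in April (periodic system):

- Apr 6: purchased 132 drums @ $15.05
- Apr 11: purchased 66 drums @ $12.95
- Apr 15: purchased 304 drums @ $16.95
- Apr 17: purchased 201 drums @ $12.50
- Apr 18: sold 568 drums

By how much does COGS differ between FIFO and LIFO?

$337.95

FIFO COGS: 132 @ $15.05 + 66 @ $12.95 + 304 @ $16.95 + 66 @ $12.50 = $8,819.10
LIFO COGS: 201 @ $12.50 + 304 @ $16.95 + 63 @ $12.95 = $8,481.15
Difference = |$8,819.10 − $8,481.15| = $337.95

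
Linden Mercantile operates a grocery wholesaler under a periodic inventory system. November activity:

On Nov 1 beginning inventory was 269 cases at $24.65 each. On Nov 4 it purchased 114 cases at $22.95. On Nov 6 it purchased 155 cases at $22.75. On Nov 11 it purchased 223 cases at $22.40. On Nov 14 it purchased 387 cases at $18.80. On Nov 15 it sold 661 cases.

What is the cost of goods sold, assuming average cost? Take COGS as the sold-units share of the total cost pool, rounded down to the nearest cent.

COGS = $14,420.04

Nov 15, sell 661: 661/1148 × $25,044.20 → $14,420.04
Ending inventory (cost pool remaining) = $10,624.16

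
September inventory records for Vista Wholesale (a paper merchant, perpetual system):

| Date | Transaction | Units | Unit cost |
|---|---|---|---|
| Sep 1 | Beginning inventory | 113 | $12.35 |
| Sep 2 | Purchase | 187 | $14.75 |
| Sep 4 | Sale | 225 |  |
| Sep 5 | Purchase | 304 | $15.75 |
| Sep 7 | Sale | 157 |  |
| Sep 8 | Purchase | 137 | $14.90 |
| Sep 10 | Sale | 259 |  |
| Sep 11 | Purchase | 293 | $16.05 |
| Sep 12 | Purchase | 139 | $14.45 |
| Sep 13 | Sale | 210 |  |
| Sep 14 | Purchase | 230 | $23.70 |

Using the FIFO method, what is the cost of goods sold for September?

Sep 4, 225 sold [FIFO — oldest first]: 113 @ $12.35 + 112 @ $14.75 = $3,047.55
Sep 7, 157 sold [FIFO — oldest first]: 75 @ $14.75 + 82 @ $15.75 = $2,397.75
Sep 10, 259 sold [FIFO — oldest first]: 222 @ $15.75 + 37 @ $14.90 = $4,047.80
Sep 13, 210 sold [FIFO — oldest first]: 100 @ $14.90 + 110 @ $16.05 = $3,255.50
Total COGS = $3,047.55 + $2,397.75 + $4,047.80 + $3,255.50 = $12,748.60
Ending inventory: 183 @ $16.05 + 139 @ $14.45 + 230 @ $23.70 = $10,396.70
Check: goods available $23,145.30 = COGS $12,748.60 + ending $10,396.70

COGS = $12,748.60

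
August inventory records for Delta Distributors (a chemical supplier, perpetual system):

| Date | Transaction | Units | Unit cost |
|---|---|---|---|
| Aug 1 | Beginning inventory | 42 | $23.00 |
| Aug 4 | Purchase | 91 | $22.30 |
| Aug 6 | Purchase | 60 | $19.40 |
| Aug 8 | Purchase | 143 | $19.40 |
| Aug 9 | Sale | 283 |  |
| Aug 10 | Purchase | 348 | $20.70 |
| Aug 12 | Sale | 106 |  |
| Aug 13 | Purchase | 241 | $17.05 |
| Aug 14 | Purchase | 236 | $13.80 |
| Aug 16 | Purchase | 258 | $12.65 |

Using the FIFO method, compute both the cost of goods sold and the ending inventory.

COGS = $8,030.60; ending inventory = $16,736.05

Aug 9, 283 sold [FIFO — oldest first]: 42 @ $23.00 + 91 @ $22.30 + 60 @ $19.40 + 90 @ $19.40 = $5,905.30
Aug 12, 106 sold [FIFO — oldest first]: 53 @ $19.40 + 53 @ $20.70 = $2,125.30
Total COGS = $5,905.30 + $2,125.30 = $8,030.60
Ending inventory: 295 @ $20.70 + 241 @ $17.05 + 236 @ $13.80 + 258 @ $12.65 = $16,736.05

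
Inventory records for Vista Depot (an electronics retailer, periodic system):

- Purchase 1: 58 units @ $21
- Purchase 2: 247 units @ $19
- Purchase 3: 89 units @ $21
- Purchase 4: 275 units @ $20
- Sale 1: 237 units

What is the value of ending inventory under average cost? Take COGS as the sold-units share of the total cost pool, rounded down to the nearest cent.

Sale 1, sell 237: 237/669 × $13,280.00 → $4,704.57
Ending inventory (cost pool remaining) = $8,575.43

Ending inventory = $8,575.43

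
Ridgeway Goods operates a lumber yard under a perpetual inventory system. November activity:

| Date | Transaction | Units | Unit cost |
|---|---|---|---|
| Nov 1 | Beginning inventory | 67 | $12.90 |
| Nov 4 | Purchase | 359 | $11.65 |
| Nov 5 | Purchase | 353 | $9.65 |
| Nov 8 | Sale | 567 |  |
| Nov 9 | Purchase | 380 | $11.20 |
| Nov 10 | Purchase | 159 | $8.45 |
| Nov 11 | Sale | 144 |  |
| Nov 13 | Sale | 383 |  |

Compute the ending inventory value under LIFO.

Ending inventory = $2,687.95

Nov 8, 567 sold [LIFO — newest first]: 353 @ $9.65 + 214 @ $11.65 = $5,899.55
Nov 11, 144 sold [LIFO — newest first]: 144 @ $8.45 = $1,216.80
Nov 13, 383 sold [LIFO — newest first]: 15 @ $8.45 + 368 @ $11.20 = $4,248.35
Total COGS = $5,899.55 + $1,216.80 + $4,248.35 = $11,364.70
Ending inventory: 67 @ $12.90 + 145 @ $11.65 + 12 @ $11.20 = $2,687.95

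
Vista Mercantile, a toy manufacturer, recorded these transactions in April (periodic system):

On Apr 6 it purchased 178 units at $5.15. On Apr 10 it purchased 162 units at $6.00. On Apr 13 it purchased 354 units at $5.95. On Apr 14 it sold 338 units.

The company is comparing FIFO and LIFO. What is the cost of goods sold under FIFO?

FIFO COGS: 178 @ $5.15 + 160 @ $6.00 = $1,876.70
LIFO COGS: 338 @ $5.95 = $2,011.10

COGS = $1,876.70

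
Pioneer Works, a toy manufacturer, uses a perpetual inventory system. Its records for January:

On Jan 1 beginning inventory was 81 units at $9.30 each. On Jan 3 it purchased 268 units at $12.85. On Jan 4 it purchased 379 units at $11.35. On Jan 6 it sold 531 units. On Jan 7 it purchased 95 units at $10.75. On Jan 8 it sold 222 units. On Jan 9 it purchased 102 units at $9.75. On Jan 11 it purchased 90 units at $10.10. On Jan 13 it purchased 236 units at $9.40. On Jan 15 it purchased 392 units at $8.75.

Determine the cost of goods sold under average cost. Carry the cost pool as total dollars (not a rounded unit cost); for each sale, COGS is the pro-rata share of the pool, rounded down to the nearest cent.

COGS = $8,723.85

After Jan 1: 81 on hand, pool $753.30 (≈ $9.3000 each)
After Jan 3: 349 on hand, pool $4,197.10 (≈ $12.0261 each)
After Jan 4: 728 on hand, pool $8,498.75 (≈ $11.6741 each)
Jan 6, sell 531: 531/728 × $8,498.75 → $6,198.95
After Jan 7: 292 on hand, pool $3,321.05 (≈ $11.3735 each)
Jan 8, sell 222: 222/292 × $3,321.05 → $2,524.90
After Jan 9: 172 on hand, pool $1,790.65 (≈ $10.4108 each)
After Jan 11: 262 on hand, pool $2,699.65 (≈ $10.3040 each)
After Jan 13: 498 on hand, pool $4,918.05 (≈ $9.8756 each)
After Jan 15: 890 on hand, pool $8,348.05 (≈ $9.3798 each)
Total COGS = $6,198.95 + $2,524.90 = $8,723.85
Ending inventory (cost pool remaining) = $8,348.05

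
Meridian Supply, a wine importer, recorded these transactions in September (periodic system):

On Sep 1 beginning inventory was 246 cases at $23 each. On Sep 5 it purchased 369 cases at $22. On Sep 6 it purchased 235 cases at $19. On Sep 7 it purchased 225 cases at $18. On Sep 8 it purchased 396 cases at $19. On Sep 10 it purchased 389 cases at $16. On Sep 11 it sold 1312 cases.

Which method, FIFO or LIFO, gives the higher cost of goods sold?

FIFO COGS: 246 @ $23 + 369 @ $22 + 235 @ $19 + 225 @ $18 + 237 @ $19 = $26,794
LIFO COGS: 389 @ $16 + 396 @ $19 + 225 @ $18 + 235 @ $19 + 67 @ $22 = $23,737

FIFO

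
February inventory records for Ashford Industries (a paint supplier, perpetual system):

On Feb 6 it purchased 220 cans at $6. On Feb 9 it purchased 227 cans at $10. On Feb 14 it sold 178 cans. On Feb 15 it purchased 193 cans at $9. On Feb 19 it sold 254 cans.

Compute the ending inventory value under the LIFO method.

Ending inventory = $1,248

Feb 14, 178 sold [LIFO — newest first]: 178 @ $10 = $1,780
Feb 19, 254 sold [LIFO — newest first]: 193 @ $9 + 49 @ $10 + 12 @ $6 = $2,299
Total COGS = $1,780 + $2,299 = $4,079
Ending inventory: 208 @ $6 = $1,248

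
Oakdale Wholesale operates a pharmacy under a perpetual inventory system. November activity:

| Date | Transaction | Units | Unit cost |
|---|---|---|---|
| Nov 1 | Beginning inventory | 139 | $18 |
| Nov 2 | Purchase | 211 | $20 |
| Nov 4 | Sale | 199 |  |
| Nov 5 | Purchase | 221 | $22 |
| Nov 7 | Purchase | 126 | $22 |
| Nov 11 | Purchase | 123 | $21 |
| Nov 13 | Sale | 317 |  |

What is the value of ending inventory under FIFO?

Nov 4, 199 sold [FIFO — oldest first]: 139 @ $18 + 60 @ $20 = $3,702
Nov 13, 317 sold [FIFO — oldest first]: 151 @ $20 + 166 @ $22 = $6,672
Total COGS = $3,702 + $6,672 = $10,374
Ending inventory: 55 @ $22 + 126 @ $22 + 123 @ $21 = $6,565

Ending inventory = $6,565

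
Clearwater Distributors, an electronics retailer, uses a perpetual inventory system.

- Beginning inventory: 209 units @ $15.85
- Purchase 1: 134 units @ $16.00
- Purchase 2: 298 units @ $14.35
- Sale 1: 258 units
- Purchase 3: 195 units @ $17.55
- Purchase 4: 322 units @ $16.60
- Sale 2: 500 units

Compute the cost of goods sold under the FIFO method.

COGS = $11,786.30

Sale 1 (258) [FIFO — oldest first]: 209 @ $15.85 + 49 @ $16.00 = $4,096.65
Sale 2 (500) [FIFO — oldest first]: 85 @ $16.00 + 298 @ $14.35 + 117 @ $17.55 = $7,689.65
Total COGS = $4,096.65 + $7,689.65 = $11,786.30
Ending inventory: 78 @ $17.55 + 322 @ $16.60 = $6,714.10
Check: goods available $18,500.40 = COGS $11,786.30 + ending $6,714.10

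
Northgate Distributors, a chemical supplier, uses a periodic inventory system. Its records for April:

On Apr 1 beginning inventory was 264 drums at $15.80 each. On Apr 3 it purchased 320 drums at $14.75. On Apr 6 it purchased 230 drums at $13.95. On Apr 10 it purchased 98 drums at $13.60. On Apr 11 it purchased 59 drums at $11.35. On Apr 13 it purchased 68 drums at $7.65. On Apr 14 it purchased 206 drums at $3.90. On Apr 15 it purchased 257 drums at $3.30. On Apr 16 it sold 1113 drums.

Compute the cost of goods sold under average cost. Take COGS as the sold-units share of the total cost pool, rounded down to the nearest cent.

COGS = $12,059.11

Apr 16, sell 1113: 1113/1502 × $16,273.85 → $12,059.11
Ending inventory (cost pool remaining) = $4,214.74
Check: goods available $16,273.85 = COGS $12,059.11 + ending $4,214.74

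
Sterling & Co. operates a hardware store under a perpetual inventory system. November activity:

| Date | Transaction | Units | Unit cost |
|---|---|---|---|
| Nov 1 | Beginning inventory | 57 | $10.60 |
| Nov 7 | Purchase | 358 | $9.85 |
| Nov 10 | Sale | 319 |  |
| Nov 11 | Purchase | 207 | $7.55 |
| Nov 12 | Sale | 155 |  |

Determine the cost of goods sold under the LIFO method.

COGS = $4,312.40

Nov 10, 319 sold [LIFO — newest first]: 319 @ $9.85 = $3,142.15
Nov 12, 155 sold [LIFO — newest first]: 155 @ $7.55 = $1,170.25
Total COGS = $3,142.15 + $1,170.25 = $4,312.40
Ending inventory: 57 @ $10.60 + 39 @ $9.85 + 52 @ $7.55 = $1,380.95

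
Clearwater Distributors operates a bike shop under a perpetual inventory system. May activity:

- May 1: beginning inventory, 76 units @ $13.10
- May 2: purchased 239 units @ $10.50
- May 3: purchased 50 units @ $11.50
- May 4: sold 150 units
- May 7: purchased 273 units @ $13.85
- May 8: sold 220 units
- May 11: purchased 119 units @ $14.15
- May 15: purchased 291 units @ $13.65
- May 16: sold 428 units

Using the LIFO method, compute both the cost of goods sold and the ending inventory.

May 4, 150 sold [LIFO — newest first]: 50 @ $11.50 + 100 @ $10.50 = $1,625.00
May 8, 220 sold [LIFO — newest first]: 220 @ $13.85 = $3,047.00
May 16, 428 sold [LIFO — newest first]: 291 @ $13.65 + 119 @ $14.15 + 18 @ $13.85 = $5,905.30
Total COGS = $1,625.00 + $3,047.00 + $5,905.30 = $10,577.30
Ending inventory: 76 @ $13.10 + 139 @ $10.50 + 35 @ $13.85 = $2,939.85

COGS = $10,577.30; ending inventory = $2,939.85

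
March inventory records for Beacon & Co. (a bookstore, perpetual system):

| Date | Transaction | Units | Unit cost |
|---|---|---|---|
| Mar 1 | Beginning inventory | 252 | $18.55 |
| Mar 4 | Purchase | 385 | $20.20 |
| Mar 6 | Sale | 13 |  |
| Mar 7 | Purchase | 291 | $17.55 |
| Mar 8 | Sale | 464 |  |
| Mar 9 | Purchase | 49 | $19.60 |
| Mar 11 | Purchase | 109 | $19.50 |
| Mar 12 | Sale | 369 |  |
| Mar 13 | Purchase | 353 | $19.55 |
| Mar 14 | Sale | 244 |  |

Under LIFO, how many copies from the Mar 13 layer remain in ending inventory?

Mar 6, 13 sold [LIFO — newest first]: 13 @ $20.20 = $262.60
Mar 8, 464 sold [LIFO — newest first]: 291 @ $17.55 + 173 @ $20.20 = $8,601.65
Mar 12, 369 sold [LIFO — newest first]: 109 @ $19.50 + 49 @ $19.60 + 199 @ $20.20 + 12 @ $18.55 = $7,328.30
Mar 14, 244 sold [LIFO — newest first]: 244 @ $19.55 = $4,770.20
Total COGS = $262.60 + $8,601.65 + $7,328.30 + $4,770.20 = $20,962.75
Ending inventory: 240 @ $18.55 + 109 @ $19.55 = $6,582.95
Check: goods available $27,545.70 = COGS $20,962.75 + ending $6,582.95

109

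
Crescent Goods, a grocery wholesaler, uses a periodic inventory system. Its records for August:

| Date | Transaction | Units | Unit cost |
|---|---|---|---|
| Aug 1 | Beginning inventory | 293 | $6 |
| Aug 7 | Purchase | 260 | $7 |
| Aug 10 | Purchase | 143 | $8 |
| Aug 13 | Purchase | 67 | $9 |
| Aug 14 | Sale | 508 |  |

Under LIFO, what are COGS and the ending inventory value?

Aug 14, 508 sold [LIFO — newest first]: 67 @ $9 + 143 @ $8 + 260 @ $7 + 38 @ $6 = $3,795
Ending inventory: 255 @ $6 = $1,530

COGS = $3,795; ending inventory = $1,530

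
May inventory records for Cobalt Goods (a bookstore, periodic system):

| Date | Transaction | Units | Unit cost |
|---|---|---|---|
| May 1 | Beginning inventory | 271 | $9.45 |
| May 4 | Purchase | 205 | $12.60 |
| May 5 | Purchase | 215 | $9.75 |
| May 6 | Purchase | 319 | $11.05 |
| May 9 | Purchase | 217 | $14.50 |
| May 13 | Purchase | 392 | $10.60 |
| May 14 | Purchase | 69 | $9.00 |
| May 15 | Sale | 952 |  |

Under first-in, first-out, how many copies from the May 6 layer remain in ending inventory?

May 15, 952 sold [FIFO — oldest first]: 271 @ $9.45 + 205 @ $12.60 + 215 @ $9.75 + 261 @ $11.05 = $10,124.25
Ending inventory: 58 @ $11.05 + 217 @ $14.50 + 392 @ $10.60 + 69 @ $9.00 = $8,563.60
Check: goods available $18,687.85 = COGS $10,124.25 + ending $8,563.60

58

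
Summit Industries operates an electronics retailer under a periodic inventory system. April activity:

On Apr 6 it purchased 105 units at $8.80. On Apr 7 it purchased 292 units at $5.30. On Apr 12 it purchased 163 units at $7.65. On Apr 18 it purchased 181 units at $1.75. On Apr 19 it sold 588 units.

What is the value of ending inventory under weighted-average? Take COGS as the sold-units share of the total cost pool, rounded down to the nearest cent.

Apr 19, sell 588: 588/741 × $4,035.30 → $3,202.10
Ending inventory (cost pool remaining) = $833.20
Check: goods available $4,035.30 = COGS $3,202.10 + ending $833.20

Ending inventory = $833.20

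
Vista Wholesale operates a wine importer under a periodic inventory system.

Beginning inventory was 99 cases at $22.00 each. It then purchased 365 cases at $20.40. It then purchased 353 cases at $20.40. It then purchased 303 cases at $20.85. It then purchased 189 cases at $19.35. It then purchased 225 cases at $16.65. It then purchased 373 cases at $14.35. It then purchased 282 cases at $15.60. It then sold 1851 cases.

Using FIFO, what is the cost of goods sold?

Sale 1 (1851) [FIFO — oldest first]: 99 @ $22.00 + 365 @ $20.40 + 353 @ $20.40 + 303 @ $20.85 + 189 @ $19.35 + 225 @ $16.65 + 317 @ $14.35 = $35,095.10
Ending inventory: 56 @ $14.35 + 282 @ $15.60 = $5,202.80

COGS = $35,095.10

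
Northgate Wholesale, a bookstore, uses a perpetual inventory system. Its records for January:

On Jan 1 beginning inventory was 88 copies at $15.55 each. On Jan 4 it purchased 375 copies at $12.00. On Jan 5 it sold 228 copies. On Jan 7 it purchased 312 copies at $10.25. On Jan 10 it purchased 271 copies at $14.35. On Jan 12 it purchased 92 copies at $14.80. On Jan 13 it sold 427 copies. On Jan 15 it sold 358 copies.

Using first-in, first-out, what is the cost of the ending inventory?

Ending inventory = $1,835.15

Jan 5, 228 sold [FIFO — oldest first]: 88 @ $15.55 + 140 @ $12.00 = $3,048.40
Jan 13, 427 sold [FIFO — oldest first]: 235 @ $12.00 + 192 @ $10.25 = $4,788.00
Jan 15, 358 sold [FIFO — oldest first]: 120 @ $10.25 + 238 @ $14.35 = $4,645.30
Total COGS = $3,048.40 + $4,788.00 + $4,645.30 = $12,481.70
Ending inventory: 33 @ $14.35 + 92 @ $14.80 = $1,835.15
Check: goods available $14,316.85 = COGS $12,481.70 + ending $1,835.15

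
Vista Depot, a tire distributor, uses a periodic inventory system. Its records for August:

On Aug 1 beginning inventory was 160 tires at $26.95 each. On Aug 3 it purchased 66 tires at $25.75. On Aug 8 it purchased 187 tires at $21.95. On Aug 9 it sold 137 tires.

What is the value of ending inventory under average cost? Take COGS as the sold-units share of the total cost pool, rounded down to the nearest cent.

Ending inventory = $6,760.43

Aug 9, sell 137: 137/413 × $10,116.15 → $3,355.72
Ending inventory (cost pool remaining) = $6,760.43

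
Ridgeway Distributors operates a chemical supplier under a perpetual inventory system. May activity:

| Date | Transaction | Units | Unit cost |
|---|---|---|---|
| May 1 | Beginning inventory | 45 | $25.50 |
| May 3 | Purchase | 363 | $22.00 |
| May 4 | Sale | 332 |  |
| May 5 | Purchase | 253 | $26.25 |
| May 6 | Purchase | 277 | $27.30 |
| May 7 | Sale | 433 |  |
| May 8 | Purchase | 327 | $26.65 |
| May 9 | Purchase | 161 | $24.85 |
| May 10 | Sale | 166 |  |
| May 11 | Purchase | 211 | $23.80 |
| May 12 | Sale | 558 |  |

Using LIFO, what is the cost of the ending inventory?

Ending inventory = $3,719.50

May 4, 332 sold [LIFO — newest first]: 332 @ $22.00 = $7,304.00
May 7, 433 sold [LIFO — newest first]: 277 @ $27.30 + 156 @ $26.25 = $11,657.10
May 10, 166 sold [LIFO — newest first]: 161 @ $24.85 + 5 @ $26.65 = $4,134.10
May 12, 558 sold [LIFO — newest first]: 211 @ $23.80 + 322 @ $26.65 + 25 @ $26.25 = $14,259.35
Total COGS = $7,304.00 + $11,657.10 + $4,134.10 + $14,259.35 = $37,354.55
Ending inventory: 45 @ $25.50 + 31 @ $22.00 + 72 @ $26.25 = $3,719.50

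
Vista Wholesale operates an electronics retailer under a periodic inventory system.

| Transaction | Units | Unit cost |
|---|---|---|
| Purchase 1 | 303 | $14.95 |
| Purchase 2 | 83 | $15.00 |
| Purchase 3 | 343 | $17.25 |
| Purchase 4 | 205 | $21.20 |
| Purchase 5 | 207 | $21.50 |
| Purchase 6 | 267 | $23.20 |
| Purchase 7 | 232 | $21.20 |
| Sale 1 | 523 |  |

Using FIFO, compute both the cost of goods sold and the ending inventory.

COGS = $8,138.10; ending inventory = $23,462.80

Sale 1 (523) [FIFO — oldest first]: 303 @ $14.95 + 83 @ $15.00 + 137 @ $17.25 = $8,138.10
Ending inventory: 206 @ $17.25 + 205 @ $21.20 + 207 @ $21.50 + 267 @ $23.20 + 232 @ $21.20 = $23,462.80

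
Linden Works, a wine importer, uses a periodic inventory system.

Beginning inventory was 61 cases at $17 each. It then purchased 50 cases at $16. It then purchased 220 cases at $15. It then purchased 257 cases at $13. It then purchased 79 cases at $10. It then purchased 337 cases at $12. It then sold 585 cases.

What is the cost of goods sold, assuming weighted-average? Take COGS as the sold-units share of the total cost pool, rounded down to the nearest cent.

COGS = $7,756.49

Sale 1, sell 585: 585/1004 × $13,312.00 → $7,756.49
Ending inventory (cost pool remaining) = $5,555.51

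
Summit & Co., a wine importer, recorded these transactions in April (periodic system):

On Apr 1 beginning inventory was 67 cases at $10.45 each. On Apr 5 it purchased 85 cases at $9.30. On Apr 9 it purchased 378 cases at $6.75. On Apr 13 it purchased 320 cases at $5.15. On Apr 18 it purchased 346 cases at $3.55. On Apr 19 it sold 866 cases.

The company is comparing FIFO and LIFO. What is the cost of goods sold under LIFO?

FIFO COGS: 67 @ $10.45 + 85 @ $9.30 + 378 @ $6.75 + 320 @ $5.15 + 16 @ $3.55 = $5,746.95
LIFO COGS: 346 @ $3.55 + 320 @ $5.15 + 200 @ $6.75 = $4,226.30

COGS = $4,226.30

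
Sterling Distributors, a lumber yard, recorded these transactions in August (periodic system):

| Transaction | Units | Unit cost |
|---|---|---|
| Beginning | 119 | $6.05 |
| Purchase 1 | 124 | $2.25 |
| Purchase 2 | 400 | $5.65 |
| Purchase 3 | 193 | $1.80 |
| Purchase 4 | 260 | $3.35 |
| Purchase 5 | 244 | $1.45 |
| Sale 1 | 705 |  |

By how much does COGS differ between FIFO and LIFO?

FIFO COGS: 119 @ $6.05 + 124 @ $2.25 + 400 @ $5.65 + 62 @ $1.80 = $3,370.55
LIFO COGS: 244 @ $1.45 + 260 @ $3.35 + 193 @ $1.80 + 8 @ $5.65 = $1,617.40
Difference = |$3,370.55 − $1,617.40| = $1,753.15

$1,753.15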